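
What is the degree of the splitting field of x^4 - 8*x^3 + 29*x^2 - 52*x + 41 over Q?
The degree of the splitting field over Q equals the order of the Galois group, so first determine the group. The polynomial is an irreducible quartic over Q and its discriminant is 2000, which is not a perfect square, so the Galois group is not contained in A_4. The resolvent cubic y^3 - 29*y^2 + 252*y - 572 has exactly one rational root, so the Galois group is C_4 or D_4. The quartic becomes reducible over Q(sqrt(disc)), so the group is C_4. The Galois group C_4 (4T1) has order 4, so the splitting field has degree 4 over Q.

4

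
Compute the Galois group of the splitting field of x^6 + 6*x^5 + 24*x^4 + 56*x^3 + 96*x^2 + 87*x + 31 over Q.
C_3 x S_3 (also written G18)

The polynomial f is an irreducible sextic over Q, so G = Gal(f/Q) is one of the 16 transitive subgroups 6T1, ..., 6T16 of S_6. The discriminant of f is -68755887963, which is not a perfect square, so G is not contained in A_6. The transitive groups of degree 6 not contained in A_6 are: C_6 (6T1, order 6), S_3 (6T2, order 6), D_6 (6T3, order 12), C_3 x S_3 (6T5, order 18), A_4 x C_2 (6T6, order 24), S_4 (6T8, order 24), S_3 x S_3 (6T9, order 36), S_4 x C_2 (6T11, order 48), (S_3 x S_3) : C_2 (6T13, order 72), PGL(2,5) (6T14, order 120), S_6 (6T16, order 720). By Dedekind's theorem, for a prime p not dividing disc(f) the degrees of the irreducible factors of f mod p form the cycle type of an element of G. Factoring f modulo the 33 such primes p <= 151 (skipping 3, 7, 89, which divide the discriminant), each new pattern first appears at: mod 2: f = (x^6 + x + 1), pattern 6; mod 13: f = (x + 8)(x + 10)(x + 11)(x^3 + 3x^2 + 10x + 2), pattern 3+1+1+1; mod 17: f = (x^2 + 13x + 11)(x^2 + 13x + 16)(x^2 + 14x + 8), pattern 2+2+2; mod 19: f = (x^3 + 3x^2 + 4x + 17)(x^3 + 3x^2 + 11x + 13), pattern 3+3; mod 73: f = (x + 6)(x + 7)(x + 20)(x + 31)(x + 38)(x + 50), pattern 1+1+1+1+1+1. No other pattern occurs in this range, so the set of observed cycle types is {6, 3+1+1+1, 2+2+2, 3+3, 1+1+1+1+1+1}. The candidates containing elements of all these cycle types are C_3 x S_3 (6T5) of order 18, S_3 x S_3 (6T9) of order 36, (S_3 x S_3) : C_2 (6T13) of order 72, S_6 (6T16) of order 720; the others are excluded. The observed types are precisely the cycle types that occur in C_3 x S_3 (6T5). Each of the other remaining candidates has further cycle types, and by the Chebotarev density theorem the matching factorization patterns would occur for a proportion of primes equal to their share of the group: S_3 x S_3 (6T9) additionally contains elements of type 2+2+1+1 (9 of its 36 elements, about 25% of primes); (S_3 x S_3) : C_2 (6T13) additionally contains elements of type 4+2, 3+2+1, 2+2+1+1, 2+1+1+1+1 (45 of its 72 elements, about 62% of primes); S_6 (6T16) additionally contains elements of type 5+1, 4+2, 4+1+1, 3+2+1, 2+2+1+1, 2+1+1+1+1 (504 of its 720 elements, about 70% of primes). None of the 33 primes tested shows any such pattern (for each of these groups the chance of that is below 10^-4), which rules them out. Hence G = C_3 x S_3 (6T5), of order 18.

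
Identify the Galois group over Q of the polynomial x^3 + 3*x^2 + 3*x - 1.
The polynomial is an irreducible cubic over Q and its discriminant is -108, which is not a perfect square. For an irreducible cubic, a non-square discriminant gives Galois group S_3.

S_3, the symmetric group on 3 letters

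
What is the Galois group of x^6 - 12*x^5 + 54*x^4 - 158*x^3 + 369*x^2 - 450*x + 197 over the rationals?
The polynomial f is an irreducible sextic over Q, so G = Gal(f/Q) is one of the 16 transitive subgroups 6T1, ..., 6T16 of S_6. The discriminant of f is -153891765817344, which is not a perfect square, so G is not contained in A_6. The transitive groups of degree 6 not contained in A_6 are: C_6 (6T1, order 6), S_3 (6T2, order 6), D_6 (6T3, order 12), C_3 x S_3 (6T5, order 18), A_4 x C_2 (6T6, order 24), S_4 (6T8, order 24), S_3 x S_3 (6T9, order 36), S_4 x C_2 (6T11, order 48), (S_3 x S_3) : C_2 (6T13, order 72), PGL(2,5) (6T14, order 120), S_6 (6T16, order 720). By Dedekind's theorem, for a prime p not dividing disc(f) the degrees of the irreducible factors of f mod p form the cycle type of an element of G. Factoring f modulo the 33 such primes p <= 149 (skipping 2, 3, which divide the discriminant), each new pattern first appears at: mod 5: f = (x^3 + 3x + 2)(x^3 + 3x^2 + x + 1), pattern 3+3; mod 7: f = (x^6 + 2x^5 + 5x^4 + 3x^3 + 5x^2 + 5x + 1), pattern 6; mod 17: f = (x + 1)(x + 3)(x^2 + 2x + 13)(x^2 + 16x + 2), pattern 2+2+1+1; mod 19: f = (x + 2)(x + 7)(x + 13)(x + 14)(x^2 + 9x + 13), pattern 2+1+1+1+1; mod 71: f = (x^2 + 28x + 47)(x^2 + 46x + 61)(x^2 + 56x + 52), pattern 2+2+2. No other pattern occurs in this range, so the set of observed cycle types is {3+3, 6, 2+2+1+1, 2+1+1+1+1, 2+2+2}. The candidates containing elements of all these cycle types are A_4 x C_2 (6T6) of order 24, S_4 x C_2 (6T11) of order 48, (S_3 x S_3) : C_2 (6T13) of order 72, S_6 (6T16) of order 720; the others are excluded. The observed types are precisely the cycle types that occur in A_4 x C_2 (6T6) (apart from the identity). Each of the other remaining candidates has further cycle types, and by the Chebotarev density theorem the matching factorization patterns would occur for a proportion of primes equal to their share of the group: S_4 x C_2 (6T11) additionally contains elements of type 4+2, 4+1+1 (12 of its 48 elements, about 25% of primes); (S_3 x S_3) : C_2 (6T13) additionally contains elements of type 4+2, 3+2+1, 3+1+1+1 (34 of its 72 elements, about 47% of primes); S_6 (6T16) additionally contains elements of type 5+1, 4+2, 4+1+1, 3+2+1, 3+1+1+1 (484 of its 720 elements, about 67% of primes). None of the 33 primes tested shows any such pattern (for each of these groups the chance of that is below 10^-4), which rules them out. Hence G = A_4 x C_2 (6T6), of order 24.

A_4 x C_2 (also written A4xC2)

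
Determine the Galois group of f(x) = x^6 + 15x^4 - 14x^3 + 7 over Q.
PGL(2,5) (order 120)

The polynomial f is an irreducible sextic over Q, so G = Gal(f/Q) is one of the 16 transitive subgroups 6T1, ..., 6T16 of S_6. The discriminant of f is -5217636731328, which is not a perfect square, so G is not contained in A_6. The transitive groups of degree 6 not contained in A_6 are: C_6 (6T1, order 6), S_3 (6T2, order 6), D_6 (6T3, order 12), C_3 x S_3 (6T5, order 18), A_4 x C_2 (6T6, order 24), S_4 (6T8, order 24), S_3 x S_3 (6T9, order 36), S_4 x C_2 (6T11, order 48), (S_3 x S_3) : C_2 (6T13, order 72), PGL(2,5) (6T14, order 120), S_6 (6T16, order 720). By Dedekind's theorem, for a prime p not dividing disc(f) the degrees of the irreducible factors of f mod p form the cycle type of an element of G. Factoring f modulo the 21 such primes p <= 89 (skipping 2, 3, 7, which divide the discriminant), each new pattern first appears at: mod 5: f = (x^6 + x^3 + 2), pattern 6; mod 11: f = (x + 8)(x^5 + 3x^4 + 2x^3 + 3x^2 + 9x + 5), pattern 5+1; mod 13: f = (x + 8)(x + 10)(x^4 + 8x^3 + 12x^2 + x + 10), pattern 4+1+1; mod 23: f = (x + 10)(x + 12)(x^2 + 6x + 21)(x^2 + 18x + 20), pattern 2+2+1+1; mod 43: f = (x^3 + 5x^2 + 9x + 39)(x^3 + 38x^2 + 31x + 9), pattern 3+3; mod 61: f = (x^2 + 21x + 40)(x^2 + 45x + 58)(x^2 + 56x + 34), pattern 2+2+2. No other pattern occurs in this range, so the set of observed cycle types is {6, 5+1, 4+1+1, 2+2+1+1, 3+3, 2+2+2}. The candidates containing elements of all these cycle types are PGL(2,5) (6T14) of order 120, S_6 (6T16) of order 720; the others are excluded. The observed types are precisely the cycle types that occur in PGL(2,5) (6T14) (apart from the identity). Each of the other remaining candidates has further cycle types, and by the Chebotarev density theorem the matching factorization patterns would occur for a proportion of primes equal to their share of the group: S_6 (6T16) additionally contains elements of type 4+2, 3+2+1, 3+1+1+1, 2+1+1+1+1 (265 of its 720 elements, about 37% of primes). None of the 21 primes tested shows any such pattern (for each of these groups the chance of that is below 10^-4), which rules them out. Hence G = PGL(2,5) (6T14), of order 120.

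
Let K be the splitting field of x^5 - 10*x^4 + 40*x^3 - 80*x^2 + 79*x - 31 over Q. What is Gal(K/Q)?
The polynomial f is an irreducible quintic over Q, so G = Gal(f/Q) is a transitive subgroup of S_5: one of C_5 (5T1, order 5), D_5 (5T2, order 10), F_20 (5T3, order 20), A_5 (5T4, order 60) or S_5 (5T5, order 120). The discriminant of f is 2869, which is not a perfect square, so G is not contained in A_5. The transitive groups of degree 5 not contained in A_5 are: F_20 (5T3, order 20), S_5 (5T5, order 120). By Dedekind's theorem, for a prime p not dividing disc(f) the degrees of the irreducible factors of f mod p form the cycle type of an element of G. Factoring f modulo the first such prime p = 2, each new pattern first appears at: mod 2: f = (x^2 + x + 1)(x^3 + x^2 + 1), pattern 3+2. No other pattern occurs in this range, so the set of observed cycle types is {3+2}. Among the candidates above, the only group containing elements of all these cycle types is S_5 (5T5) — F_20 (5T3) lacks at least one of them. Hence G = S_5 (5T5), of order 120.

5T5: S_5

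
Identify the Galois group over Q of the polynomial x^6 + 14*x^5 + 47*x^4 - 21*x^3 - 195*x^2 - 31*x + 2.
PSL(2,5) (order 60)

The polynomial f is an irreducible sextic over Q, so G = Gal(f/Q) is one of the 16 transitive subgroups 6T1, ..., 6T16 of S_6. The discriminant of f is 8413926734596681 = 91727459^2, a perfect square, so G is contained in A_6. The transitive groups of degree 6 contained in A_6 are: A_4 (6T4, order 12), S_4 (6T7, order 24), (C_3 x C_3) : C_4 (6T10, order 36), PSL(2,5) (6T12, order 60), A_6 (6T15, order 360). By Dedekind's theorem, for a prime p not dividing disc(f) the degrees of the irreducible factors of f mod p form the cycle type of an element of G. Factoring f modulo the 21 such primes p <= 79 (skipping 19, which divides the discriminant), each new pattern first appears at: mod 2: f = (x)(x^5 + x^3 + x^2 + x + 1), pattern 5+1; mod 7: f = (x^3 + 3x^2 + 4x + 1)(x^3 + 4x^2 + 3x + 2), pattern 3+3; mod 61: f = (x + 39)(x + 60)(x^2 + 45x + 29)(x^2 + 53x + 48), pattern 2+2+1+1. No other pattern occurs in this range, so the set of observed cycle types is {5+1, 3+3, 2+2+1+1}. The candidates containing elements of all these cycle types are PSL(2,5) (6T12) of order 60, A_6 (6T15) of order 360; the others are excluded. The observed types are precisely the cycle types that occur in PSL(2,5) (6T12) (apart from the identity). Each of the other remaining candidates has further cycle types, and by the Chebotarev density theorem the matching factorization patterns would occur for a proportion of primes equal to their share of the group: A_6 (6T15) additionally contains elements of type 4+2, 3+1+1+1 (130 of its 360 elements, about 36% of primes). None of the 21 primes tested shows any such pattern (for each of these groups the chance of that is below 10^-4), which rules them out. Hence G = PSL(2,5) (6T12), of order 60.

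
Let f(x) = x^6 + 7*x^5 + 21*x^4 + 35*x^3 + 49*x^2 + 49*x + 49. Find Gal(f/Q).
C_6, the cyclic group of order 6

The polynomial f is an irreducible sextic over Q, so G = Gal(f/Q) is one of the 16 transitive subgroups 6T1, ..., 6T16 of S_6. The discriminant of f is -1662931790863, which is not a perfect square, so G is not contained in A_6. The transitive groups of degree 6 not contained in A_6 are: C_6 (6T1, order 6), S_3 (6T2, order 6), D_6 (6T3, order 12), C_3 x S_3 (6T5, order 18), A_4 x C_2 (6T6, order 24), S_4 (6T8, order 24), S_3 x S_3 (6T9, order 36), S_4 x C_2 (6T11, order 48), (S_3 x S_3) : C_2 (6T13, order 72), PGL(2,5) (6T14, order 120), S_6 (6T16, order 720). By Dedekind's theorem, for a prime p not dividing disc(f) the degrees of the irreducible factors of f mod p form the cycle type of an element of G. Factoring f modulo the 37 such primes p <= 167 (skipping 7, 29, which divide the discriminant), each new pattern first appears at: mod 2: f = (x^3 + x + 1)(x^3 + x^2 + 1), pattern 3+3; mod 3: f = (x^6 + x^5 + 2x^3 + x^2 + x + 1), pattern 6; mod 13: f = (x^2 + 4x + 9)(x^2 + 6x + 1)(x^2 + 10x + 4), pattern 2+2+2; mod 43: f = (x + 2)(x + 28)(x + 34)(x + 35)(x + 39)(x + 41), pattern 1+1+1+1+1+1. No other pattern occurs in this range, so the set of observed cycle types is {3+3, 6, 2+2+2, 1+1+1+1+1+1}. The candidates containing elements of all these cycle types are C_6 (6T1) of order 6, D_6 (6T3) of order 12, C_3 x S_3 (6T5) of order 18, A_4 x C_2 (6T6) of order 24, S_3 x S_3 (6T9) of order 36, S_4 x C_2 (6T11) of order 48, (S_3 x S_3) : C_2 (6T13) of order 72, PGL(2,5) (6T14) of order 120, S_6 (6T16) of order 720; the others are excluded. The observed types are precisely the cycle types that occur in C_6 (6T1). Each of the other remaining candidates has further cycle types, and by the Chebotarev density theorem the matching factorization patterns would occur for a proportion of primes equal to their share of the group: D_6 (6T3) additionally contains elements of type 2+2+1+1 (3 of its 12 elements, about 25% of primes); C_3 x S_3 (6T5) additionally contains elements of type 3+1+1+1 (4 of its 18 elements, about 22% of primes); A_4 x C_2 (6T6) additionally contains elements of type 2+2+1+1, 2+1+1+1+1 (6 of its 24 elements, about 25% of primes); S_3 x S_3 (6T9) additionally contains elements of type 3+1+1+1, 2+2+1+1 (13 of its 36 elements, about 36% of primes); S_4 x C_2 (6T11) additionally contains elements of type 4+2, 4+1+1, 2+2+1+1, 2+1+1+1+1 (24 of its 48 elements, about 50% of primes); (S_3 x S_3) : C_2 (6T13) additionally contains elements of type 4+2, 3+2+1, 3+1+1+1, 2+2+1+1, 2+1+1+1+1 (49 of its 72 elements, about 68% of primes); PGL(2,5) (6T14) additionally contains elements of type 5+1, 4+1+1, 2+2+1+1 (69 of its 120 elements, about 58% of primes); S_6 (6T16) additionally contains elements of type 5+1, 4+2, 4+1+1, 3+2+1, 3+1+1+1, 2+2+1+1, 2+1+1+1+1 (544 of its 720 elements, about 76% of primes). None of the 37 primes tested shows any such pattern (for each of these groups the chance of that is below 10^-4), which rules them out. Hence G = C_6 (6T1), of order 6.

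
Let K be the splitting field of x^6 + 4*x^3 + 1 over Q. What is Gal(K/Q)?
The polynomial f is an irreducible sextic over Q, so G = Gal(f/Q) is one of the 16 transitive subgroups 6T1, ..., 6T16 of S_6. The discriminant of f is 1259712, which is not a perfect square, so G is not contained in A_6. The transitive groups of degree 6 not contained in A_6 are: C_6 (6T1, order 6), S_3 (6T2, order 6), D_6 (6T3, order 12), C_3 x S_3 (6T5, order 18), A_4 x C_2 (6T6, order 24), S_4 (6T8, order 24), S_3 x S_3 (6T9, order 36), S_4 x C_2 (6T11, order 48), (S_3 x S_3) : C_2 (6T13, order 72), PGL(2,5) (6T14, order 120), S_6 (6T16, order 720). By Dedekind's theorem, for a prime p not dividing disc(f) the degrees of the irreducible factors of f mod p form the cycle type of an element of G. Factoring f modulo the 79 such primes p <= 419 (skipping 2, 3, which divide the discriminant), each new pattern first appears at: mod 5: f = (x^6 + 4x^3 + 1), pattern 6; mod 7: f = (x^2 + 3x + 1)(x^2 + 5x + 2)(x^2 + 6x + 4), pattern 2+2+2; mod 11: f = (x + 2)(x + 6)(x^2 + 5x + 3)(x^2 + 9x + 4), pattern 2+2+1+1; mod 13: f = (x^3 + 6)(x^3 + 11), pattern 3+3; mod 97: f = (x + 18)(x + 27)(x + 31)(x + 48)(x + 72)(x + 95), pattern 1+1+1+1+1+1. No other pattern occurs in this range, so the set of observed cycle types is {6, 2+2+2, 2+2+1+1, 3+3, 1+1+1+1+1+1}. The candidates containing elements of all these cycle types are D_6 (6T3) of order 12, A_4 x C_2 (6T6) of order 24, S_3 x S_3 (6T9) of order 36, S_4 x C_2 (6T11) of order 48, (S_3 x S_3) : C_2 (6T13) of order 72, PGL(2,5) (6T14) of order 120, S_6 (6T16) of order 720; the others are excluded. The observed types are precisely the cycle types that occur in D_6 (6T3). Each of the other remaining candidates has further cycle types, and by the Chebotarev density theorem the matching factorization patterns would occur for a proportion of primes equal to their share of the group: A_4 x C_2 (6T6) additionally contains elements of type 2+1+1+1+1 (3 of its 24 elements, about 12% of primes); S_3 x S_3 (6T9) additionally contains elements of type 3+1+1+1 (4 of its 36 elements, about 11% of primes); S_4 x C_2 (6T11) additionally contains elements of type 4+2, 4+1+1, 2+1+1+1+1 (15 of its 48 elements, about 31% of primes); (S_3 x S_3) : C_2 (6T13) additionally contains elements of type 4+2, 3+2+1, 3+1+1+1, 2+1+1+1+1 (40 of its 72 elements, about 56% of primes); PGL(2,5) (6T14) additionally contains elements of type 5+1, 4+1+1 (54 of its 120 elements, about 45% of primes); S_6 (6T16) additionally contains elements of type 5+1, 4+2, 4+1+1, 3+2+1, 3+1+1+1, 2+1+1+1+1 (499 of its 720 elements, about 69% of primes). None of the 79 primes tested shows any such pattern (for each of these groups the chance of that is below 10^-4), which rules them out. Hence G = D_6 (6T3), of order 12.

D_6, the dihedral group of order 12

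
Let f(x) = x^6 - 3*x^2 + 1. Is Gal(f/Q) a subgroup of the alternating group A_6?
The polynomial is irreducible of degree 6 over Q. Its discriminant is -419904, which is not a perfect square. A Galois group lies in the alternating group exactly when the discriminant is a square in Q, so the Galois group (A_4 x C_2) is not contained in A_6.

No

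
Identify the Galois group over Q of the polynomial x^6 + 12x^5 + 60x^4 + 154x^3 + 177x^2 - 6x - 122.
The polynomial f is an irreducible sextic over Q, so G = Gal(f/Q) is one of the 16 transitive subgroups 6T1, ..., 6T16 of S_6. The discriminant of f is 304930925568, which is not a perfect square, so G is not contained in A_6. The transitive groups of degree 6 not contained in A_6 are: C_6 (6T1, order 6), S_3 (6T2, order 6), D_6 (6T3, order 12), C_3 x S_3 (6T5, order 18), A_4 x C_2 (6T6, order 24), S_4 (6T8, order 24), S_3 x S_3 (6T9, order 36), S_4 x C_2 (6T11, order 48), (S_3 x S_3) : C_2 (6T13, order 72), PGL(2,5) (6T14, order 120), S_6 (6T16, order 720). By Dedekind's theorem, for a prime p not dividing disc(f) the degrees of the irreducible factors of f mod p form the cycle type of an element of G. Factoring f modulo the 79 such primes p <= 421 (skipping 2, 3, 41, which divide the discriminant), each new pattern first appears at: mod 5: f = (x^2 + 3)(x^2 + 3x + 3)(x^2 + 4x + 2), pattern 2+2+2; mod 7: f = (x^6 + 5x^5 + 4x^4 + 2x^2 + x + 4), pattern 6; mod 11: f = (x + 1)(x + 7)(x^2 + 5x + 3)(x^2 + 10x + 1), pattern 2+2+1+1; mod 13: f = (x^3 + 6x^2 + 3)(x^3 + 6x^2 + 11x + 7), pattern 3+3; mod 61: f = (x)(x + 23)(x + 32)(x + 39)(x + 44)(x + 57), pattern 1+1+1+1+1+1. No other pattern occurs in this range, so the set of observed cycle types is {2+2+2, 6, 2+2+1+1, 3+3, 1+1+1+1+1+1}. The candidates containing elements of all these cycle types are D_6 (6T3) of order 12, A_4 x C_2 (6T6) of order 24, S_3 x S_3 (6T9) of order 36, S_4 x C_2 (6T11) of order 48, (S_3 x S_3) : C_2 (6T13) of order 72, PGL(2,5) (6T14) of order 120, S_6 (6T16) of order 720; the others are excluded. The observed types are precisely the cycle types that occur in D_6 (6T3). Each of the other remaining candidates has further cycle types, and by the Chebotarev density theorem the matching factorization patterns would occur for a proportion of primes equal to their share of the group: A_4 x C_2 (6T6) additionally contains elements of type 2+1+1+1+1 (3 of its 24 elements, about 12% of primes); S_3 x S_3 (6T9) additionally contains elements of type 3+1+1+1 (4 of its 36 elements, about 11% of primes); S_4 x C_2 (6T11) additionally contains elements of type 4+2, 4+1+1, 2+1+1+1+1 (15 of its 48 elements, about 31% of primes); (S_3 x S_3) : C_2 (6T13) additionally contains elements of type 4+2, 3+2+1, 3+1+1+1, 2+1+1+1+1 (40 of its 72 elements, about 56% of primes); PGL(2,5) (6T14) additionally contains elements of type 5+1, 4+1+1 (54 of its 120 elements, about 45% of primes); S_6 (6T16) additionally contains elements of type 5+1, 4+2, 4+1+1, 3+2+1, 3+1+1+1, 2+1+1+1+1 (499 of its 720 elements, about 69% of primes). None of the 79 primes tested shows any such pattern (for each of these groups the chance of that is below 10^-4), which rules them out. Hence G = D_6 (6T3), of order 12.

D_6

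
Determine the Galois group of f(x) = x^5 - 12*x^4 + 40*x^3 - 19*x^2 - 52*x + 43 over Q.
5T1: C_5

The polynomial f is an irreducible quintic over Q, so G = Gal(f/Q) is a transitive subgroup of S_5: one of C_5 (5T1, order 5), D_5 (5T2, order 10), F_20 (5T3, order 20), A_5 (5T4, order 60) or S_5 (5T5, order 120). The discriminant of f is 115971361 = 10769^2, a perfect square, so G is contained in A_5. The transitive groups of degree 5 contained in A_5 are: C_5 (5T1, order 5), D_5 (5T2, order 10), A_5 (5T4, order 60). By Dedekind's theorem, for a prime p not dividing disc(f) the degrees of the irreducible factors of f mod p form the cycle type of an element of G. Factoring f modulo the 14 such primes p <= 47 (skipping 11, which divides the discriminant), each new pattern first appears at: mod 2: f = (x^5 + x^2 + 1), pattern 5; mod 23: f = (x + 1)(x + 9)(x + 11)(x + 15)(x + 21), pattern 1+1+1+1+1. No other pattern occurs in this range, so the set of observed cycle types is {5, 1+1+1+1+1}. The candidates containing elements of all these cycle types are C_5 (5T1) of order 5, D_5 (5T2) of order 10, A_5 (5T4) of order 60; the others are excluded. The observed types are precisely the cycle types that occur in C_5 (5T1). Each of the other remaining candidates has further cycle types, and by the Chebotarev density theorem the matching factorization patterns would occur for a proportion of primes equal to their share of the group: D_5 (5T2) additionally contains elements of type 2+2+1 (5 of its 10 elements, about 50% of primes); A_5 (5T4) additionally contains elements of type 3+1+1, 2+2+1 (35 of its 60 elements, about 58% of primes). None of the 14 primes tested shows any such pattern (for each of these groups the chance of that is below 10^-4), which rules them out. Hence G = C_5 (5T1), of order 5.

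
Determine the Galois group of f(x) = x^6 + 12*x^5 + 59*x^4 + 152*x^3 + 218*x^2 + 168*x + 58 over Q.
The polynomial f is an irreducible sextic over Q, so G = Gal(f/Q) is one of the 16 transitive subgroups 6T1, ..., 6T16 of S_6. The discriminant of f is -5120000, which is not a perfect square, so G is not contained in A_6. The transitive groups of degree 6 not contained in A_6 are: C_6 (6T1, order 6), S_3 (6T2, order 6), D_6 (6T3, order 12), C_3 x S_3 (6T5, order 18), A_4 x C_2 (6T6, order 24), S_4 (6T8, order 24), S_3 x S_3 (6T9, order 36), S_4 x C_2 (6T11, order 48), (S_3 x S_3) : C_2 (6T13, order 72), PGL(2,5) (6T14, order 120), S_6 (6T16, order 720). By Dedekind's theorem, for a prime p not dividing disc(f) the degrees of the irreducible factors of f mod p form the cycle type of an element of G. Factoring f modulo the 22 such primes p <= 89 (skipping 2, 5, which divide the discriminant), each new pattern first appears at: mod 3: f = (x^3 + x^2 + x + 2)(x^3 + 2x^2 + 2x + 2), pattern 3+3; mod 7: f = (x^2 + 3x + 1)(x^2 + 4x + 6)(x^2 + 5x + 5), pattern 2+2+2; mod 13: f = (x + 6)(x + 11)(x^4 + 8x^3 + x + 6), pattern 4+1+1; mod 43: f = (x + 14)(x + 33)(x^2 + 4x + 8)(x^2 + 4x + 14), pattern 2+2+1+1. No other pattern occurs in this range, so the set of observed cycle types is {3+3, 2+2+2, 4+1+1, 2+2+1+1}. The candidates containing elements of all these cycle types are S_4 (6T8) of order 24, S_4 x C_2 (6T11) of order 48, PGL(2,5) (6T14) of order 120, S_6 (6T16) of order 720; the others are excluded. The observed types are precisely the cycle types that occur in S_4 (6T8) (apart from the identity). Each of the other remaining candidates has further cycle types, and by the Chebotarev density theorem the matching factorization patterns would occur for a proportion of primes equal to their share of the group: S_4 x C_2 (6T11) additionally contains elements of type 6, 4+2, 2+1+1+1+1 (17 of its 48 elements, about 35% of primes); PGL(2,5) (6T14) additionally contains elements of type 6, 5+1 (44 of its 120 elements, about 37% of primes); S_6 (6T16) additionally contains elements of type 6, 5+1, 4+2, 3+2+1, 3+1+1+1, 2+1+1+1+1 (529 of its 720 elements, about 73% of primes). None of the 22 primes tested shows any such pattern (for each of these groups the chance of that is below 10^-4), which rules them out. Hence G = S_4 (6T8), of order 24.

S_4 (also written S4-)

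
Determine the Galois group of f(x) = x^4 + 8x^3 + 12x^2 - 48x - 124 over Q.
D_4 (also written D4)

The polynomial is an irreducible quartic over Q and its discriminant is -1048576, which is not a perfect square, so the Galois group is not contained in A_4. The resolvent cubic y^3 - 12*y^2 + 112*y - 320 has exactly one rational root, so the Galois group is C_4 or D_4. The quartic remains irreducible over Q(sqrt(disc)), so the group is D_4.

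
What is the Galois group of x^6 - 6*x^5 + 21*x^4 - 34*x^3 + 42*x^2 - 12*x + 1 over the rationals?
The polynomial f is an irreducible sextic over Q, so G = Gal(f/Q) is one of the 16 transitive subgroups 6T1, ..., 6T16 of S_6. The discriminant of f is -1024192512, which is not a perfect square, so G is not contained in A_6. The transitive groups of degree 6 not contained in A_6 are: C_6 (6T1, order 6), S_3 (6T2, order 6), D_6 (6T3, order 12), C_3 x S_3 (6T5, order 18), A_4 x C_2 (6T6, order 24), S_4 (6T8, order 24), S_3 x S_3 (6T9, order 36), S_4 x C_2 (6T11, order 48), (S_3 x S_3) : C_2 (6T13, order 72), PGL(2,5) (6T14, order 120), S_6 (6T16, order 720). By Dedekind's theorem, for a prime p not dividing disc(f) the degrees of the irreducible factors of f mod p form the cycle type of an element of G. Factoring f modulo the 21 such primes p <= 89 (skipping 2, 3, 7, which divide the discriminant), each new pattern first appears at: mod 5: f = (x^6 + 4x^5 + x^4 + x^3 + 2x^2 + 3x + 1), pattern 6; mod 11: f = (x + 4)(x^5 + x^4 + 6x^3 + 8x^2 + 10x + 3), pattern 5+1; mod 13: f = (x + 1)(x + 12)(x^4 + 7x^3 + 9x^2 + 12x + 12), pattern 4+1+1; mod 23: f = (x + 3)(x + 9)(x^2 + 7x + 13)(x^2 + 21x + 4), pattern 2+2+1+1; mod 43: f = (x^3 + 16x^2 + 35x + 11)(x^3 + 21x^2 + 37x + 4), pattern 3+3; mod 61: f = (x^2 + 17x + 4)(x^2 + 43x + 52)(x^2 + 56x + 22), pattern 2+2+2. No other pattern occurs in this range, so the set of observed cycle types is {6, 5+1, 4+1+1, 2+2+1+1, 3+3, 2+2+2}. The candidates containing elements of all these cycle types are PGL(2,5) (6T14) of order 120, S_6 (6T16) of order 720; the others are excluded. The observed types are precisely the cycle types that occur in PGL(2,5) (6T14) (apart from the identity). Each of the other remaining candidates has further cycle types, and by the Chebotarev density theorem the matching factorization patterns would occur for a proportion of primes equal to their share of the group: S_6 (6T16) additionally contains elements of type 4+2, 3+2+1, 3+1+1+1, 2+1+1+1+1 (265 of its 720 elements, about 37% of primes). None of the 21 primes tested shows any such pattern (for each of these groups the chance of that is below 10^-4), which rules them out. Hence G = PGL(2,5) (6T14), of order 120.

PGL(2,5), S_5 acting on 6 points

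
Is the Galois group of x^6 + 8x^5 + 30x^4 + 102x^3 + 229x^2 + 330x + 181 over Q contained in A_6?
Yes

The polynomial is irreducible of degree 6 over Q. Its discriminant is 5729525925351424 = 75693632^2, a perfect square. A Galois group lies in the alternating group exactly when the discriminant is a square in Q, so the Galois group (A_4) is contained in A_6.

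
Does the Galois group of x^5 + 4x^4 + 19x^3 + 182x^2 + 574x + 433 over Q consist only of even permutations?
The polynomial is irreducible of degree 5 over Q. Its discriminant is 148595295461089 = 12189967^2, a perfect square. A Galois group lies in the alternating group exactly when the discriminant is a square in Q, so the Galois group (D_5) is contained in A_5.

Yes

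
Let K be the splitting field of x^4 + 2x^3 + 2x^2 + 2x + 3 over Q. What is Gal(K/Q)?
4T4: A_4

The polynomial is an irreducible quartic over Q and its discriminant is 3136 = 56^2, a perfect square, so the Galois group is contained in A_4. The resolvent cubic y^3 - 2*y^2 - 8*y + 8 is irreducible over Q. An irreducible resolvent with square discriminant gives A_4.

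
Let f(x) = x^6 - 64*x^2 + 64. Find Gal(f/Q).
6T11: S_4 x C_2

The polynomial f is an irreducible sextic over Q, so G = Gal(f/Q) is one of the 16 transitive subgroups 6T1, ..., 6T16 of S_6. The discriminant of f is -3603718079512576, which is not a perfect square, so G is not contained in A_6. The transitive groups of degree 6 not contained in A_6 are: C_6 (6T1, order 6), S_3 (6T2, order 6), D_6 (6T3, order 12), C_3 x S_3 (6T5, order 18), A_4 x C_2 (6T6, order 24), S_4 (6T8, order 24), S_3 x S_3 (6T9, order 36), S_4 x C_2 (6T11, order 48), (S_3 x S_3) : C_2 (6T13, order 72), PGL(2,5) (6T14, order 120), S_6 (6T16, order 720). By Dedekind's theorem, for a prime p not dividing disc(f) the degrees of the irreducible factors of f mod p form the cycle type of an element of G. Factoring f modulo the 67 such primes p <= 347 (skipping 2, 229, which divide the discriminant), each new pattern first appears at: mod 3: f = (x^6 + 2x^2 + 1), pattern 6; mod 5: f = (x^3 + x^2 + 3x + 4)(x^3 + 4x^2 + 3x + 1), pattern 3+3; mod 7: f = (x + 3)(x + 4)(x^4 + 2x^2 + 3), pattern 4+1+1; mod 13: f = (x^2 + 7)(x^4 + 6x^2 + 11), pattern 4+2; mod 23: f = (x^2 + 2)(x^2 + 10x + 3)(x^2 + 13x + 3), pattern 2+2+2; mod 29: f = (x + 9)(x + 20)(x^2 + 2x + 28)(x^2 + 27x + 28), pattern 2+2+1+1; mod 193: f = (x + 5)(x + 12)(x + 88)(x + 105)(x + 181)(x + 188), pattern 1+1+1+1+1+1; mod 347: f = (x + 6)(x + 45)(x + 302)(x + 341)(x^2 + 326), pattern 2+1+1+1+1. No other pattern occurs in this range, so the set of observed cycle types is {6, 3+3, 4+1+1, 4+2, 2+2+2, 2+2+1+1, 1+1+1+1+1+1, 2+1+1+1+1}. The candidates containing elements of all these cycle types are S_4 x C_2 (6T11) of order 48, S_6 (6T16) of order 720; the others are excluded. The observed types are precisely the cycle types that occur in S_4 x C_2 (6T11). Each of the other remaining candidates has further cycle types, and by the Chebotarev density theorem the matching factorization patterns would occur for a proportion of primes equal to their share of the group: S_6 (6T16) additionally contains elements of type 5+1, 3+2+1, 3+1+1+1 (304 of its 720 elements, about 42% of primes). None of the 67 primes tested shows any such pattern (for each of these groups the chance of that is below 10^-4), which rules them out. Hence G = S_4 x C_2 (6T11), of order 48.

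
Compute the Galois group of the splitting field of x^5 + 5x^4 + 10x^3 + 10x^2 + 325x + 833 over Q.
The polynomial f is an irreducible quintic over Q, so G = Gal(f/Q) is a transitive subgroup of S_5: one of C_5 (5T1, order 5), D_5 (5T2, order 10), F_20 (5T3, order 20), A_5 (5T4, order 60) or S_5 (5T5, order 120). The discriminant of f is 1073741824000000 = 32768000^2, a perfect square, so G is contained in A_5. The transitive groups of degree 5 contained in A_5 are: C_5 (5T1, order 5), D_5 (5T2, order 10), A_5 (5T4, order 60). By Dedekind's theorem, for a prime p not dividing disc(f) the degrees of the irreducible factors of f mod p form the cycle type of an element of G. Factoring f modulo the 2 such primes p <= 7 (skipping 2, 5, which divide the discriminant), each new pattern first appears at: mod 3: f = (x^5 + 2x^4 + x^3 + x^2 + x + 2), pattern 5; mod 7: f = (x)(x + 5)(x^3 + 3x + 2), pattern 3+1+1. No other pattern occurs in this range, so the set of observed cycle types is {5, 3+1+1}. Among the candidates above, the only group containing elements of all these cycle types is A_5 (5T4) — each of C_5 (5T1), D_5 (5T2) lacks at least one of them. Hence G = A_5 (5T4), of order 60.

A_5 (order 60)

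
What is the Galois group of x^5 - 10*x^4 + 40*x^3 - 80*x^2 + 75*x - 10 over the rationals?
The polynomial f is an irreducible quintic over Q, so G = Gal(f/Q) is a transitive subgroup of S_5: one of C_5 (5T1, order 5), D_5 (5T2, order 10), F_20 (5T3, order 20), A_5 (5T4, order 60) or S_5 (5T5, order 120). The discriminant of f is 64000000 = 8000^2, a perfect square, so G is contained in A_5. The transitive groups of degree 5 contained in A_5 are: C_5 (5T1, order 5), D_5 (5T2, order 10), A_5 (5T4, order 60). By Dedekind's theorem, for a prime p not dividing disc(f) the degrees of the irreducible factors of f mod p form the cycle type of an element of G. Factoring f modulo the 23 such primes p <= 97 (skipping 2, 5, which divide the discriminant), each new pattern first appears at: mod 3: f = (x + 1)(x^2 + 1)(x^2 + x + 2), pattern 2+2+1; mod 7: f = (x^5 + 4x^4 + 5x^3 + 4x^2 + 5x + 4), pattern 5. No other pattern occurs in this range, so the set of observed cycle types is {2+2+1, 5}. The candidates containing elements of all these cycle types are D_5 (5T2) of order 10, A_5 (5T4) of order 60; the others are excluded. The observed types are precisely the cycle types that occur in D_5 (5T2) (apart from the identity). Each of the other remaining candidates has further cycle types, and by the Chebotarev density theorem the matching factorization patterns would occur for a proportion of primes equal to their share of the group: A_5 (5T4) additionally contains elements of type 3+1+1 (20 of its 60 elements, about 33% of primes). None of the 23 primes tested shows any such pattern (for each of these groups the chance of that is below 10^-4), which rules them out. Hence G = D_5 (5T2), of order 10.

D_5 (order 10)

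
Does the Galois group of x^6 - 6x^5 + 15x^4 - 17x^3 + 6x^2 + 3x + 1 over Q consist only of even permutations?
The polynomial is irreducible of degree 6 over Q. Its discriminant is -177147, which is not a perfect square. A Galois group lies in the alternating group exactly when the discriminant is a square in Q, so the Galois group (C_3 x S_3) is not contained in A_6.

No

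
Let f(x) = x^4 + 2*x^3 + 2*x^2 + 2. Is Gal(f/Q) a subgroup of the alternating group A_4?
Yes

The polynomial is irreducible of degree 4 over Q. Its discriminant is 3136 = 56^2, a perfect square. A Galois group lies in the alternating group exactly when the discriminant is a square in Q, so the Galois group (A_4) is contained in A_4.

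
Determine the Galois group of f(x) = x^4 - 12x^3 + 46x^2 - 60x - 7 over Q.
The polynomial is an irreducible quartic over Q and its discriminant is -4194304, which is not a perfect square, so the Galois group is not contained in A_4. The resolvent cubic y^3 - 46*y^2 + 748*y - 3880 has exactly one rational root, so the Galois group is C_4 or D_4. The quartic remains irreducible over Q(sqrt(disc)), so the group is D_4.

4T3: D_4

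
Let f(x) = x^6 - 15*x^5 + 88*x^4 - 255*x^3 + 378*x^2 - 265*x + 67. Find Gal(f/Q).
The polynomial f is an irreducible sextic over Q, so G = Gal(f/Q) is one of the 16 transitive subgroups 6T1, ..., 6T16 of S_6. The discriminant of f is 810448, which is not a perfect square, so G is not contained in A_6. The transitive groups of degree 6 not contained in A_6 are: C_6 (6T1, order 6), S_3 (6T2, order 6), D_6 (6T3, order 12), C_3 x S_3 (6T5, order 18), A_4 x C_2 (6T6, order 24), S_4 (6T8, order 24), S_3 x S_3 (6T9, order 36), S_4 x C_2 (6T11, order 48), (S_3 x S_3) : C_2 (6T13, order 72), PGL(2,5) (6T14, order 120), S_6 (6T16, order 720). By Dedekind's theorem, for a prime p not dividing disc(f) the degrees of the irreducible factors of f mod p form the cycle type of an element of G. Factoring f modulo the 23 such primes p <= 97 (skipping 2, 37, which divide the discriminant), each new pattern first appears at: mod 3: f = (x^3 + x^2 + 2x + 1)(x^3 + 2x^2 + 1), pattern 3+3; mod 5: f = (x^2 + 2)(x^2 + x + 1)(x^2 + 4x + 1), pattern 2+2+2; mod 67: f = (x)(x + 16)(x + 28)(x + 34)(x + 46)(x + 62), pattern 1+1+1+1+1+1. No other pattern occurs in this range, so the set of observed cycle types is {3+3, 2+2+2, 1+1+1+1+1+1}. The candidates containing elements of all these cycle types are C_6 (6T1) of order 6, S_3 (6T2) of order 6, D_6 (6T3) of order 12, C_3 x S_3 (6T5) of order 18, A_4 x C_2 (6T6) of order 24, S_4 (6T8) of order 24, S_3 x S_3 (6T9) of order 36, S_4 x C_2 (6T11) of order 48, (S_3 x S_3) : C_2 (6T13) of order 72, PGL(2,5) (6T14) of order 120, S_6 (6T16) of order 720; the others are excluded. The observed types are precisely the cycle types that occur in S_3 (6T2). Each of the other remaining candidates has further cycle types, and by the Chebotarev density theorem the matching factorization patterns would occur for a proportion of primes equal to their share of the group: C_6 (6T1) additionally contains elements of type 6 (2 of its 6 elements, about 33% of primes); D_6 (6T3) additionally contains elements of type 6, 2+2+1+1 (5 of its 12 elements, about 42% of primes); C_3 x S_3 (6T5) additionally contains elements of type 6, 3+1+1+1 (10 of its 18 elements, about 56% of primes); A_4 x C_2 (6T6) additionally contains elements of type 6, 2+2+1+1, 2+1+1+1+1 (14 of its 24 elements, about 58% of primes); S_4 (6T8) additionally contains elements of type 4+1+1, 2+2+1+1 (9 of its 24 elements, about 38% of primes); S_3 x S_3 (6T9) additionally contains elements of type 6, 3+1+1+1, 2+2+1+1 (25 of its 36 elements, about 69% of primes); S_4 x C_2 (6T11) additionally contains elements of type 6, 4+2, 4+1+1, 2+2+1+1, 2+1+1+1+1 (32 of its 48 elements, about 67% of primes); (S_3 x S_3) : C_2 (6T13) additionally contains elements of type 6, 4+2, 3+2+1, 3+1+1+1, 2+2+1+1, 2+1+1+1+1 (61 of its 72 elements, about 85% of primes); PGL(2,5) (6T14) additionally contains elements of type 6, 5+1, 4+1+1, 2+2+1+1 (89 of its 120 elements, about 74% of primes); S_6 (6T16) additionally contains elements of type 6, 5+1, 4+2, 4+1+1, 3+2+1, 3+1+1+1, 2+2+1+1, 2+1+1+1+1 (664 of its 720 elements, about 92% of primes). None of the 23 primes tested shows any such pattern (for each of these groups the chance of that is below 10^-4), which rules them out. Hence G = S_3 (6T2), of order 6.

S_3, S_3 acting on 6 points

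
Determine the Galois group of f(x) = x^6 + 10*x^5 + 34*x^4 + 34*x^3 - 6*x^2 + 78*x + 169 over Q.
The polynomial f is an irreducible sextic over Q, so G = Gal(f/Q) is one of the 16 transitive subgroups 6T1, ..., 6T16 of S_6. The discriminant of f is 90962560000 = 301600^2, a perfect square, so G is contained in A_6. The transitive groups of degree 6 contained in A_6 are: A_4 (6T4, order 12), S_4 (6T7, order 24), (C_3 x C_3) : C_4 (6T10, order 36), PSL(2,5) (6T12, order 60), A_6 (6T15, order 360). By Dedekind's theorem, for a prime p not dividing disc(f) the degrees of the irreducible factors of f mod p form the cycle type of an element of G. Factoring f modulo the 19 such primes p <= 83 (skipping 2, 5, 13, 29, which divide the discriminant), each new pattern first appears at: mod 3: f = (x^2 + 2x + 2)(x^4 + 2x^3 + x^2 + x + 2), pattern 4+2; mod 11: f = (x^3 + 2x^2 + 6x + 7)(x^3 + 8x^2 + x + 10), pattern 3+3; mod 19: f = (x + 1)(x + 17)(x^2 + 5x + 18)(x^2 + 6x + 18), pattern 2+2+1+1; mod 61: f = (x + 16)(x + 26)(x + 33)(x^3 + 57x^2 + 57x + 36), pattern 3+1+1+1. No other pattern occurs in this range, so the set of observed cycle types is {4+2, 3+3, 2+2+1+1, 3+1+1+1}. The candidates containing elements of all these cycle types are (C_3 x C_3) : C_4 (6T10) of order 36, A_6 (6T15) of order 360; the others are excluded. The observed types are precisely the cycle types that occur in (C_3 x C_3) : C_4 (6T10) (apart from the identity). Each of the other remaining candidates has further cycle types, and by the Chebotarev density theorem the matching factorization patterns would occur for a proportion of primes equal to their share of the group: A_6 (6T15) additionally contains elements of type 5+1 (144 of its 360 elements, about 40% of primes). None of the 19 primes tested shows any such pattern (for each of these groups the chance of that is below 10^-4), which rules them out. Hence G = (C_3 x C_3) : C_4 (6T10), of order 36.

(C_3 x C_3) : C_4, the transitive group 6T10 of order 36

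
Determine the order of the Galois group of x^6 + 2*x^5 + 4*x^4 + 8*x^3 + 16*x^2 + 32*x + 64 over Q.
6

The degree of the splitting field over Q equals the order of the Galois group, so first determine the group. The polynomial f is an irreducible sextic over Q, so G = Gal(f/Q) is one of the 16 transitive subgroups 6T1, ..., 6T16 of S_6. The discriminant of f is -18046378835968, which is not a perfect square, so G is not contained in A_6. The transitive groups of degree 6 not contained in A_6 are: C_6 (6T1, order 6), S_3 (6T2, order 6), D_6 (6T3, order 12), C_3 x S_3 (6T5, order 18), A_4 x C_2 (6T6, order 24), S_4 (6T8, order 24), S_3 x S_3 (6T9, order 36), S_4 x C_2 (6T11, order 48), (S_3 x S_3) : C_2 (6T13, order 72), PGL(2,5) (6T14, order 120), S_6 (6T16, order 720). By Dedekind's theorem, for a prime p not dividing disc(f) the degrees of the irreducible factors of f mod p form the cycle type of an element of G. Factoring f modulo the 37 such primes p <= 167 (skipping 2, 7, which divide the discriminant), each new pattern first appears at: mod 3: f = (x^6 + 2x^5 + x^4 + 2x^3 + x^2 + 2x + 1), pattern 6; mod 11: f = (x^3 + 3x^2 + 2x + 3)(x^3 + 10x^2 + 5x + 3), pattern 3+3; mod 13: f = (x^2 + 6x + 4)(x^2 + 10x + 4)(x^2 + 12x + 4), pattern 2+2+2; mod 29: f = (x + 8)(x + 10)(x + 12)(x + 15)(x + 18)(x + 26), pattern 1+1+1+1+1+1. No other pattern occurs in this range, so the set of observed cycle types is {6, 3+3, 2+2+2, 1+1+1+1+1+1}. The candidates containing elements of all these cycle types are C_6 (6T1) of order 6, D_6 (6T3) of order 12, C_3 x S_3 (6T5) of order 18, A_4 x C_2 (6T6) of order 24, S_3 x S_3 (6T9) of order 36, S_4 x C_2 (6T11) of order 48, (S_3 x S_3) : C_2 (6T13) of order 72, PGL(2,5) (6T14) of order 120, S_6 (6T16) of order 720; the others are excluded. The observed types are precisely the cycle types that occur in C_6 (6T1). Each of the other remaining candidates has further cycle types, and by the Chebotarev density theorem the matching factorization patterns would occur for a proportion of primes equal to their share of the group: D_6 (6T3) additionally contains elements of type 2+2+1+1 (3 of its 12 elements, about 25% of primes); C_3 x S_3 (6T5) additionally contains elements of type 3+1+1+1 (4 of its 18 elements, about 22% of primes); A_4 x C_2 (6T6) additionally contains elements of type 2+2+1+1, 2+1+1+1+1 (6 of its 24 elements, about 25% of primes); S_3 x S_3 (6T9) additionally contains elements of type 3+1+1+1, 2+2+1+1 (13 of its 36 elements, about 36% of primes); S_4 x C_2 (6T11) additionally contains elements of type 4+2, 4+1+1, 2+2+1+1, 2+1+1+1+1 (24 of its 48 elements, about 50% of primes); (S_3 x S_3) : C_2 (6T13) additionally contains elements of type 4+2, 3+2+1, 3+1+1+1, 2+2+1+1, 2+1+1+1+1 (49 of its 72 elements, about 68% of primes); PGL(2,5) (6T14) additionally contains elements of type 5+1, 4+1+1, 2+2+1+1 (69 of its 120 elements, about 58% of primes); S_6 (6T16) additionally contains elements of type 5+1, 4+2, 4+1+1, 3+2+1, 3+1+1+1, 2+2+1+1, 2+1+1+1+1 (544 of its 720 elements, about 76% of primes). None of the 37 primes tested shows any such pattern (for each of these groups the chance of that is below 10^-4), which rules them out. Hence G = C_6 (6T1), of order 6. The Galois group C_6 (6T1) has order 6, so the splitting field has degree 6 over Q.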